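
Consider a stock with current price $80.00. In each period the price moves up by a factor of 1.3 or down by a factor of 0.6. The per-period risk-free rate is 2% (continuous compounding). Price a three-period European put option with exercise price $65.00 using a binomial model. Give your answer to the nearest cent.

Risk-neutral probability p = (e^0.02 − 0.6)/(1.3 − 0.6) = 0.4202/0.7000 = 0.6003
Terminal stock prices: S_uuu = 175.8, S_uud = 81.12, S_udd = 37.44, S_ddd = 17.28
Terminal payoffs (K − S): max(-110.8, 0) = 0, max(-16.12, 0) = 0, max(27.56, 0) = 27.56, max(47.72, 0) = 47.72
Node uu (S = 135.2): V_uu = e^(−0.02)·[0.6003·0.0000 + 0.3997·0.0000] = 0.0000
Node ud (S = 62.4): V_ud = e^(−0.02)·[0.6003·0.0000 + 0.3997·27.5600] = 10.7979
Node dd (S = 28.8): V_dd = e^(−0.02)·[0.6003·27.5600 + 0.3997·47.7200] = 34.9129
Node u (S = 104): V_u = e^(−0.02)·[0.6003·0.0000 + 0.3997·10.7979] = 4.2306
Node d (S = 48): V_d = e^(−0.02)·[0.6003·10.7979 + 0.3997·34.9129] = 20.0323
Node 0 (S = 80): V_0 = e^(−0.02)·[0.6003·4.2306 + 0.3997·20.0323] = 10.3379

$10.34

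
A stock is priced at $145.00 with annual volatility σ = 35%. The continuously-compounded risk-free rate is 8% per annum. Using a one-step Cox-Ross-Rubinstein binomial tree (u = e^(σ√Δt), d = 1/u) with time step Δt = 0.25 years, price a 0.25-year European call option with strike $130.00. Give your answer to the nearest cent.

CRR parameters: u = e^(σ√Δt) = e^(0.35·√0.25) = 1.1912, d = 1/u = 0.8395
Per-period rate: rΔt = 0.08·0.25 = 0.02, so R = e^0.02 = 1.0202
Risk-neutral probability p = (e^0.02 − 0.8395)/(1.1912 − 0.8395) = 0.1807/0.3518 = 0.5138
Terminal stock prices: S_u = 172.7, S_d = 121.7
Terminal payoffs (S − K): max(42.73, 0) = 42.73, max(-8.279, 0) = 0
Node 0 (S = 145): V_0 = e^(−0.02)·[0.5138·42.7307 + 0.4862·0.0000] = 21.5197

$21.52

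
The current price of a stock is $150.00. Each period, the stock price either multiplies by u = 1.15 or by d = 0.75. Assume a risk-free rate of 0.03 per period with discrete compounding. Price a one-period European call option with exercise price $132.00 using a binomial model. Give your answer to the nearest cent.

Risk-neutral probability p = (1 + 0.03 − 0.75)/(1.15 − 0.75) = 0.2800/0.4000 = 0.7000
Terminal stock prices: S_u = 172.5, S_d = 112.5
Terminal payoffs (S − K): max(40.5, 0) = 40.5, max(-19.5, 0) = 0
Node 0 (S = 150): V_0 = 1/1.03·[0.7000·40.5000 + 0.3000·0.0000] = 27.5243

$27.52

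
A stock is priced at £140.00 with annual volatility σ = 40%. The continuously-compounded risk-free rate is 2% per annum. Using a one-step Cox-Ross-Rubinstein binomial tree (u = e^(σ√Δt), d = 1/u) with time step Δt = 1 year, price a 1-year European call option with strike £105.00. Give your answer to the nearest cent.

CRR parameters: u = e^(σ√Δt) = e^(0.4·√1) = 1.4918, d = 1/u = 0.6703
Per-period rate: rΔt = 0.02·1 = 0.02, so R = e^0.02 = 1.0202
Risk-neutral probability p = (e^0.02 − 0.6703)/(1.4918 − 0.6703) = 0.3499/0.8215 = 0.4259
Terminal stock prices: S_u = 208.9, S_d = 93.84
Terminal payoffs (S − K): max(103.9, 0) = 103.9, max(-11.16, 0) = 0
Node 0 (S = 140): V_0 = e^(−0.02)·[0.4259·103.8555 + 0.5741·0.0000] = 43.3565

£43.36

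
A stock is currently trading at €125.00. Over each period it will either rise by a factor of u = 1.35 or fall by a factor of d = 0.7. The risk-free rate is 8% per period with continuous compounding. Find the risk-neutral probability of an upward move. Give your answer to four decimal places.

p = 0.5897

Risk-neutral probability p = (e^0.08 − 0.7)/(1.35 − 0.7) = 0.3833/0.6500 = 0.5897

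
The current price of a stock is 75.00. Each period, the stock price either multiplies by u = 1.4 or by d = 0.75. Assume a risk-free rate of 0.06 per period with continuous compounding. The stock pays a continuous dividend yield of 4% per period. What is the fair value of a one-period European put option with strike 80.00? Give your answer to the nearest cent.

Per-period risk-free factor R = e^0.06 = 1.0618; dividend-adjusted growth = e^(0.06−0.04) = 1.0202.
Risk-neutral probability p = (1.0202 − 0.75)/(1.4 − 0.75) = 0.2702/0.6500 = 0.4157
Terminal stock prices: S_u = 105, S_d = 56.25
Terminal payoffs (K − S): max(-25, 0) = 0, max(23.75, 0) = 23.75
Node 0 (S = 75): V_0 = e^(−0.06)·[0.4157·0.0000 + 0.5843·23.7500] = 13.0691

13.07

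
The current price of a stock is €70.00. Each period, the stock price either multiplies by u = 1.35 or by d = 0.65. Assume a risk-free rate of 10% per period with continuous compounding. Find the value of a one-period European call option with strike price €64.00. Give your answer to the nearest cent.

Risk-neutral probability p = (e^0.1 − 0.65)/(1.35 − 0.65) = 0.4552/0.7000 = 0.6502
Terminal stock prices: S_u = 94.5, S_d = 45.5
Terminal payoffs (S − K): max(30.5, 0) = 30.5, max(-18.5, 0) = 0
Node 0 (S = 70): V_0 = e^(−0.1)·[0.6502·30.5000 + 0.3498·0.0000] = 17.9451

€17.95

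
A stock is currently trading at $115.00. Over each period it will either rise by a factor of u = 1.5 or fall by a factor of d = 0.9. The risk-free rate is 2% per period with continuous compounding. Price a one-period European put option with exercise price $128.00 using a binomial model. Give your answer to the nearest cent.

Risk-neutral probability p = (e^0.02 − 0.9)/(1.5 − 0.9) = 0.1202/0.6000 = 0.2003
Terminal stock prices: S_u = 172.5, S_d = 103.5
Terminal payoffs (K − S): max(-44.5, 0) = 0, max(24.5, 0) = 24.5
Node 0 (S = 115): V_0 = e^(−0.02)·[0.2003·0.0000 + 0.7997·24.5000] = 19.2038

$19.20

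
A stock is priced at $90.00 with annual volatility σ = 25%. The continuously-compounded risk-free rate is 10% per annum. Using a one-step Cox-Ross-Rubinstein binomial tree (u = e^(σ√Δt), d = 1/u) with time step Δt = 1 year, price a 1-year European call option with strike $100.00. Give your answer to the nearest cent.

$9.10

CRR parameters: u = e^(σ√Δt) = e^(0.25·√1) = 1.2840, d = 1/u = 0.7788
Per-period rate: rΔt = 0.1·1 = 0.1, so R = e^0.1 = 1.1052
Risk-neutral probability p = (e^0.1 − 0.7788)/(1.2840 − 0.7788) = 0.3264/0.5052 = 0.6460
Terminal stock prices: S_u = 115.6, S_d = 70.09
Terminal payoffs (S − K): max(15.56, 0) = 15.56, max(-29.91, 0) = 0
Node 0 (S = 90): V_0 = e^(−0.1)·[0.6460·15.5623 + 0.3540·0.0000] = 9.0964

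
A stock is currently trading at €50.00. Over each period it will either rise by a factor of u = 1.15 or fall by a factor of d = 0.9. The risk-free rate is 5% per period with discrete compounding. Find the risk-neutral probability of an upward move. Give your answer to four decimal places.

Risk-neutral probability p = (1 + 0.05 − 0.9)/(1.15 − 0.9) = 0.1500/0.2500 = 0.6000

p = 0.6000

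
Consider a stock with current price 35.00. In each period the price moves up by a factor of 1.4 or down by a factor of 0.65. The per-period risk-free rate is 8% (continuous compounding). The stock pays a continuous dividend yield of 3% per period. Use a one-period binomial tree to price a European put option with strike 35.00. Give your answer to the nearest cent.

Per-period risk-free factor R = e^0.08 = 1.0833; dividend-adjusted growth = e^(0.08−0.03) = 1.0513.
Risk-neutral probability p = (1.0513 − 0.65)/(1.4 − 0.65) = 0.4013/0.7500 = 0.5350
Terminal stock prices: S_u = 49, S_d = 22.75
Terminal payoffs (K − S): max(-14, 0) = 0, max(12.25, 0) = 12.25
Node 0 (S = 35): V_0 = e^(−0.08)·[0.5350·0.0000 + 0.4650·12.2500] = 5.2580

5.26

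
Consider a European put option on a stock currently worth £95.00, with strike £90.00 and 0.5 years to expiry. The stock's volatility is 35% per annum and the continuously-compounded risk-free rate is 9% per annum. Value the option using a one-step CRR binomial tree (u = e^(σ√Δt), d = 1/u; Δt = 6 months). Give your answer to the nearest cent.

£7.10

CRR parameters: u = e^(σ√Δt) = e^(0.35·√0.5) = 1.2808, d = 1/u = 0.7808
Per-period rate: rΔt = 0.09·0.5 = 0.045, so R = e^0.045 = 1.0460
Risk-neutral probability p = (e^0.045 − 0.7808)/(1.2808 − 0.7808) = 0.2653/0.5000 = 0.5305
Terminal stock prices: S_u = 121.7, S_d = 74.17
Terminal payoffs (K − S): max(-31.68, 0) = 0, max(15.83, 0) = 15.83
Node 0 (S = 95): V_0 = e^(−0.045)·[0.5305·0.0000 + 0.4695·15.8278] = 7.1043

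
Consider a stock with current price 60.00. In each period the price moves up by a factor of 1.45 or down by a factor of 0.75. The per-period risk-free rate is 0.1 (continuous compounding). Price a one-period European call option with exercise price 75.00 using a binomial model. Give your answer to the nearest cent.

5.51

Risk-neutral probability p = (e^0.1 − 0.75)/(1.45 − 0.75) = 0.3552/0.7000 = 0.5074
Terminal stock prices: S_u = 87, S_d = 45
Terminal payoffs (S − K): max(12, 0) = 12, max(-30, 0) = 0
Node 0 (S = 60): V_0 = e^(−0.1)·[0.5074·12.0000 + 0.4926·0.0000] = 5.5092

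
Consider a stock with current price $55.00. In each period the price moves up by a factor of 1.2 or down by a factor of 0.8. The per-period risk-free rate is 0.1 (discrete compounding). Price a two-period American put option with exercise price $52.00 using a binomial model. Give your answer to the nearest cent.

$1.82

Risk-neutral probability p = (1 + 0.1 − 0.8)/(1.2 − 0.8) = 0.3000/0.4000 = 0.7500
Terminal stock prices: S_uu = 79.2, S_ud = 52.8, S_dd = 35.2
Terminal payoffs (K − S): max(-27.2, 0) = 0, max(-0.8, 0) = 0, max(16.8, 0) = 16.8
Node u (S = 66): continuation = 1/1.1·[0.7500·0.0000 + 0.2500·0.0000] = 0.0000; exercise value = 0.0000 ≤ continuation, so V_u = 0.0000
Node d (S = 44): continuation = 1/1.1·[0.7500·0.0000 + 0.2500·16.8000] = 3.8182; exercise value = 8.0000 > continuation, so V_d = 8.0000 (exercise)
Node 0 (S = 55): continuation = 1/1.1·[0.7500·0.0000 + 0.2500·8.0000] = 1.8182; exercise value = 0.0000 ≤ continuation, so V_0 = 1.8182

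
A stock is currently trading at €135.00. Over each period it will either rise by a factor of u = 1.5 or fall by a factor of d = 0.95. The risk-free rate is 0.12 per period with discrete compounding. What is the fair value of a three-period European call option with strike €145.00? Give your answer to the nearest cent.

€38.66

Risk-neutral probability p = (1 + 0.12 − 0.95)/(1.5 − 0.95) = 0.1700/0.5500 = 0.3091
Terminal stock prices: S_uuu = 455.6, S_uud = 288.6, S_udd = 182.8, S_ddd = 115.7
Terminal payoffs (S − K): max(310.6, 0) = 310.6, max(143.6, 0) = 143.6, max(37.76, 0) = 37.76, max(-29.25, 0) = 0
Node uu (S = 303.8): V_uu = 1/1.12·[0.3091·310.6250 + 0.6909·143.5625] = 174.2857
Node ud (S = 192.4): V_ud = 1/1.12·[0.3091·143.5625 + 0.6909·37.7562] = 62.9107
Node dd (S = 121.8): V_dd = 1/1.12·[0.3091·37.7562 + 0.6909·0.0000] = 10.4197
Node u (S = 202.5): V_u = 1/1.12·[0.3091·174.2857 + 0.6909·62.9107] = 86.9069
Node d (S = 128.2): V_d = 1/1.12·[0.3091·62.9107 + 0.6909·10.4197] = 23.7895
Node 0 (S = 135): V_0 = 1/1.12·[0.3091·86.9069 + 0.6909·23.7895] = 38.6594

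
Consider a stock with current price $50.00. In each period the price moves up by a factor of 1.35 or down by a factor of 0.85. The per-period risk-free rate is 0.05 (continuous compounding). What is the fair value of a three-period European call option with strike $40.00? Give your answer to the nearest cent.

$17.28

Risk-neutral probability p = (e^0.05 − 0.85)/(1.35 − 0.85) = 0.2013/0.5000 = 0.4025
Terminal stock prices: S_uuu = 123, S_uud = 77.46, S_udd = 48.77, S_ddd = 30.71
Terminal payoffs (S − K): max(83.02, 0) = 83.02, max(37.46, 0) = 37.46, max(8.769, 0) = 8.769, max(-9.294, 0) = 0
Node uu (S = 91.13): V_uu = e^(−0.05)·[0.4025·83.0188 + 0.5975·37.4563] = 53.0758
Node ud (S = 57.38): V_ud = e^(−0.05)·[0.4025·37.4563 + 0.5975·8.7687] = 19.3258
Node dd (S = 36.12): V_dd = e^(−0.05)·[0.4025·8.7687 + 0.5975·0.0000] = 3.3576
Node u (S = 67.5): V_u = e^(−0.05)·[0.4025·53.0758 + 0.5975·19.3258] = 31.3065
Node d (S = 42.5): V_d = e^(−0.05)·[0.4025·19.3258 + 0.5975·3.3576] = 9.3083
Node 0 (S = 50): V_0 = e^(−0.05)·[0.4025·31.3065 + 0.5975·9.3083] = 17.2776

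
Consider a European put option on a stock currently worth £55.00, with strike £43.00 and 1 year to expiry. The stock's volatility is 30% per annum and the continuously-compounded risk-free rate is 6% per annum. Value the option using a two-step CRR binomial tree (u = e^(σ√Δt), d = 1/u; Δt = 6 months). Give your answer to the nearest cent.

CRR parameters: u = e^(σ√Δt) = e^(0.3·√0.5) = 1.2363, d = 1/u = 0.8089
Per-period rate: rΔt = 0.06·0.5 = 0.03, so R = e^0.03 = 1.0305
Risk-neutral probability p = (e^0.03 − 0.8089)/(1.2363 − 0.8089) = 0.2216/0.4275 = 0.5184
Terminal stock prices: S_uu = 84.07, S_ud = 55, S_dd = 35.98
Terminal payoffs (K − S): max(-41.07, 0) = 0, max(-12, 0) = 0, max(7.016, 0) = 7.016
Node u (S = 68): V_u = e^(−0.03)·[0.5184·0.0000 + 0.4816·0.0000] = 0.0000
Node d (S = 44.49): V_d = e^(−0.03)·[0.5184·0.0000 + 0.4816·7.0162] = 3.2791
Node 0 (S = 55): V_0 = e^(−0.03)·[0.5184·0.0000 + 0.4816·3.2791] = 1.5325

£1.53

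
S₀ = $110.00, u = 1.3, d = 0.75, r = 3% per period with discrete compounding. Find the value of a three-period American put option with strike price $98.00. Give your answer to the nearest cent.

Risk-neutral probability p = (1 + 0.03 − 0.75)/(1.3 − 0.75) = 0.2800/0.5500 = 0.5091
Terminal stock prices: S_uuu = 241.7, S_uud = 139.4, S_udd = 80.44, S_ddd = 46.41
Terminal payoffs (K − S): max(-143.7, 0) = 0, max(-41.43, 0) = 0, max(17.56, 0) = 17.56, max(51.59, 0) = 51.59
Node uu (S = 185.9): continuation = 1/1.03·[0.5091·0.0000 + 0.4909·0.0000] = 0.0000; exercise value = 0.0000 ≤ continuation, so V_uu = 0.0000
Node ud (S = 107.2): continuation = 1/1.03·[0.5091·0.0000 + 0.4909·17.5625] = 8.3705; exercise value = 0.0000 ≤ continuation, so V_ud = 8.3705
Node dd (S = 61.88): continuation = 1/1.03·[0.5091·17.5625 + 0.4909·51.5938] = 33.2706; exercise value = 36.1250 > continuation, so V_dd = 36.1250 (exercise)
Node u (S = 143): continuation = 1/1.03·[0.5091·0.0000 + 0.4909·8.3705] = 3.9895; exercise value = 0.0000 ≤ continuation, so V_u = 3.9895
Node d (S = 82.5): continuation = 1/1.03·[0.5091·8.3705 + 0.4909·36.1250] = 21.3548; exercise value = 15.5000 ≤ continuation, so V_d = 21.3548
Node 0 (S = 110): continuation = 1/1.03·[0.5091·3.9895 + 0.4909·21.3548] = 12.1498; exercise value = 0.0000 ≤ continuation, so V_0 = 12.1498

$12.15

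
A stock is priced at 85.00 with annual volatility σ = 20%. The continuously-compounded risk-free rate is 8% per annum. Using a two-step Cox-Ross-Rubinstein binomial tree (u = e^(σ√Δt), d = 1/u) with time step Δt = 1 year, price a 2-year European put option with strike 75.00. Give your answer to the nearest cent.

CRR parameters: u = e^(σ√Δt) = e^(0.2·√1) = 1.2214, d = 1/u = 0.8187
Per-period rate: rΔt = 0.08·1 = 0.08, so R = e^0.08 = 1.0833
Risk-neutral probability p = (e^0.08 − 0.8187)/(1.2214 − 0.8187) = 0.2646/0.4027 = 0.6570
Terminal stock prices: S_uu = 126.8, S_ud = 85, S_dd = 56.98
Terminal payoffs (K − S): max(-51.81, 0) = 0, max(-10, 0) = 0, max(18.02, 0) = 18.02
Node u (S = 103.8): V_u = e^(−0.08)·[0.6570·0.0000 + 0.3430·0.0000] = 0.0000
Node d (S = 69.59): V_d = e^(−0.08)·[0.6570·0.0000 + 0.3430·18.0228] = 5.7065
Node 0 (S = 85): V_0 = e^(−0.08)·[0.6570·0.0000 + 0.3430·5.7065] = 1.8068

1.81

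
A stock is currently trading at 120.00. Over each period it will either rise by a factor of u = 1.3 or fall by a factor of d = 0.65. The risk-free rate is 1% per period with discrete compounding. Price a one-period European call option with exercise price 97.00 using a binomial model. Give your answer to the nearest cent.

32.35

Risk-neutral probability p = (1 + 0.01 − 0.65)/(1.3 − 0.65) = 0.3600/0.6500 = 0.5538
Terminal stock prices: S_u = 156, S_d = 78
Terminal payoffs (S − K): max(59, 0) = 59, max(-19, 0) = 0
Node 0 (S = 120): V_0 = 1/1.01·[0.5538·59.0000 + 0.4462·0.0000] = 32.3534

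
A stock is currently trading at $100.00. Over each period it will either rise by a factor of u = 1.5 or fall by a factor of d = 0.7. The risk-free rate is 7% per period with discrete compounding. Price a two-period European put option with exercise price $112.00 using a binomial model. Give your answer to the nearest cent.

$18.94

Risk-neutral probability p = (1 + 0.07 − 0.7)/(1.5 − 0.7) = 0.3700/0.8000 = 0.4625
Terminal stock prices: S_uu = 225, S_ud = 105, S_dd = 49
Terminal payoffs (K − S): max(-113, 0) = 0, max(7, 0) = 7, max(63, 0) = 63
Node u (S = 150): V_u = 1/1.07·[0.4625·0.0000 + 0.5375·7.0000] = 3.5164
Node d (S = 70): V_d = 1/1.07·[0.4625·7.0000 + 0.5375·63.0000] = 34.6729
Node 0 (S = 100): V_0 = 1/1.07·[0.4625·3.5164 + 0.5375·34.6729] = 18.9374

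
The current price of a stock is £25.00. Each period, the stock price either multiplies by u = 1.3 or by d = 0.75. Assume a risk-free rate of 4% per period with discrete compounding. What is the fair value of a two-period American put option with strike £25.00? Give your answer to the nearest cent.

£2.98

Risk-neutral probability p = (1 + 0.04 − 0.75)/(1.3 − 0.75) = 0.2900/0.5500 = 0.5273
Terminal stock prices: S_uu = 42.25, S_ud = 24.38, S_dd = 14.06
Terminal payoffs (K − S): max(-17.25, 0) = 0, max(0.625, 0) = 0.625, max(10.94, 0) = 10.94
Node u (S = 32.5): continuation = 1/1.04·[0.5273·0.0000 + 0.4727·0.6250] = 0.2841; exercise value = 0.0000 ≤ continuation, so V_u = 0.2841
Node d (S = 18.75): continuation = 1/1.04·[0.5273·0.6250 + 0.4727·10.9375] = 5.2885; exercise value = 6.2500 > continuation, so V_d = 6.2500 (exercise)
Node 0 (S = 25): continuation = 1/1.04·[0.5273·0.2841 + 0.4727·6.2500] = 2.9849; exercise value = 0.0000 ≤ continuation, so V_0 = 2.9849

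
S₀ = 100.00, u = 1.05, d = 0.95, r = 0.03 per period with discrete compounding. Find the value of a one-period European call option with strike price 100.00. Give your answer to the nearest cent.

3.88

Risk-neutral probability p = (1 + 0.03 − 0.95)/(1.05 − 0.95) = 0.0800/0.1000 = 0.8000
Terminal stock prices: S_u = 105, S_d = 95
Terminal payoffs (S − K): max(5, 0) = 5, max(-5, 0) = 0
Node 0 (S = 100): V_0 = 1/1.03·[0.8000·5.0000 + 0.2000·0.0000] = 3.8835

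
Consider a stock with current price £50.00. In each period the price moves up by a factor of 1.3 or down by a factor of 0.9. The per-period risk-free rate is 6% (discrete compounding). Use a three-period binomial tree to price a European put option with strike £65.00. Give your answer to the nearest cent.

Risk-neutral probability p = (1 + 0.06 − 0.9)/(1.3 − 0.9) = 0.1600/0.4000 = 0.4000
Terminal stock prices: S_uuu = 109.9, S_uud = 76.05, S_udd = 52.65, S_ddd = 36.45
Terminal payoffs (K − S): max(-44.85, 0) = 0, max(-11.05, 0) = 0, max(12.35, 0) = 12.35, max(28.55, 0) = 28.55
Node uu (S = 84.5): V_uu = 1/1.06·[0.4000·0.0000 + 0.6000·0.0000] = 0.0000
Node ud (S = 58.5): V_ud = 1/1.06·[0.4000·0.0000 + 0.6000·12.3500] = 6.9906
Node dd (S = 40.5): V_dd = 1/1.06·[0.4000·12.3500 + 0.6000·28.5500] = 20.8208
Node u (S = 65): V_u = 1/1.06·[0.4000·0.0000 + 0.6000·6.9906] = 3.9569
Node d (S = 45): V_d = 1/1.06·[0.4000·6.9906 + 0.6000·20.8208] = 14.4233
Node 0 (S = 50): V_0 = 1/1.06·[0.4000·3.9569 + 0.6000·14.4233] = 9.6573

£9.66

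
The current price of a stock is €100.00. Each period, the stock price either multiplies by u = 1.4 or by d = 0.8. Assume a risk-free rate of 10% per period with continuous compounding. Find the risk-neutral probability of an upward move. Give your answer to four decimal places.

p = 0.5086

Risk-neutral probability p = (e^0.1 − 0.8)/(1.4 − 0.8) = 0.3052/0.6000 = 0.5086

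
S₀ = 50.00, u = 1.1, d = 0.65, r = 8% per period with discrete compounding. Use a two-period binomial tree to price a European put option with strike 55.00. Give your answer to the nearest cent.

1.46

Risk-neutral probability p = (1 + 0.08 − 0.65)/(1.1 − 0.65) = 0.4300/0.4500 = 0.9556
Terminal stock prices: S_uu = 60.5, S_ud = 35.75, S_dd = 21.13
Terminal payoffs (K − S): max(-5.5, 0) = 0, max(19.25, 0) = 19.25, max(33.88, 0) = 33.88
Node u (S = 55): V_u = 1/1.08·[0.9556·0.0000 + 0.0444·19.2500] = 0.7922
Node d (S = 32.5): V_d = 1/1.08·[0.9556·19.2500 + 0.0444·33.8750] = 18.4259
Node 0 (S = 50): V_0 = 1/1.08·[0.9556·0.7922 + 0.0444·18.4259] = 1.4592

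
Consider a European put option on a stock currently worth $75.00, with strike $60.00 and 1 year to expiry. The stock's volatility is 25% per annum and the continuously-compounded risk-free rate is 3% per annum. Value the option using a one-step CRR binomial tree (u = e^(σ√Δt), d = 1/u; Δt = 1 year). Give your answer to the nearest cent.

CRR parameters: u = e^(σ√Δt) = e^(0.25·√1) = 1.2840, d = 1/u = 0.7788
Per-period rate: rΔt = 0.03·1 = 0.03, so R = e^0.03 = 1.0305
Risk-neutral probability p = (e^0.03 − 0.7788)/(1.2840 − 0.7788) = 0.2517/0.5052 = 0.4981
Terminal stock prices: S_u = 96.3, S_d = 58.41
Terminal payoffs (K − S): max(-36.3, 0) = 0, max(1.59, 0) = 1.59
Node 0 (S = 75): V_0 = e^(−0.03)·[0.4981·0.0000 + 0.5019·1.5899] = 0.7744

$0.77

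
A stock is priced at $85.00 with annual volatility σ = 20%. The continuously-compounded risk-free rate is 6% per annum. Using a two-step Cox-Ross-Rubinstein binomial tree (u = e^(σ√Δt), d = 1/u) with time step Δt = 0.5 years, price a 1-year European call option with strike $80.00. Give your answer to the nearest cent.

CRR parameters: u = e^(σ√Δt) = e^(0.2·√0.5) = 1.1519, d = 1/u = 0.8681
Per-period rate: rΔt = 0.06·0.5 = 0.03, so R = e^0.03 = 1.0305
Risk-neutral probability p = (e^0.03 − 0.8681)/(1.1519 − 0.8681) = 0.1623/0.2838 = 0.5720
Terminal stock prices: S_uu = 112.8, S_ud = 85, S_dd = 64.06
Terminal payoffs (S − K): max(32.79, 0) = 32.79, max(5, 0) = 5, max(-15.94, 0) = 0
Node u (S = 97.91): V_u = e^(−0.03)·[0.5720·32.7862 + 0.4280·5.0000] = 20.2767
Node d (S = 73.79): V_d = e^(−0.03)·[0.5720·5.0000 + 0.4280·0.0000] = 2.7756
Node 0 (S = 85): V_0 = e^(−0.03)·[0.5720·20.2767 + 0.4280·2.7756] = 12.4086

$12.41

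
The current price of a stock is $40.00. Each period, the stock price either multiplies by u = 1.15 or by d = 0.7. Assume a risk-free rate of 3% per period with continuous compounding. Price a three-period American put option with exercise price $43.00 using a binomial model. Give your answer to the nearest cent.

Risk-neutral probability p = (e^0.03 − 0.7)/(1.15 − 0.7) = 0.3305/0.4500 = 0.7343
Terminal stock prices: S_uuu = 60.83, S_uud = 37.03, S_udd = 22.54, S_ddd = 13.72
Terminal payoffs (K − S): max(-17.83, 0) = 0, max(5.97, 0) = 5.97, max(20.46, 0) = 20.46, max(29.28, 0) = 29.28
Node uu (S = 52.9): continuation = e^(−0.03)·[0.7343·0.0000 + 0.2657·5.9700] = 1.5391; exercise value = 0.0000 ≤ continuation, so V_uu = 1.5391
Node ud (S = 32.2): continuation = e^(−0.03)·[0.7343·5.9700 + 0.2657·20.4600] = 9.5292; exercise value = 10.8000 > continuation, so V_ud = 10.8000 (exercise)
Node dd (S = 19.6): continuation = e^(−0.03)·[0.7343·20.4600 + 0.2657·29.2800] = 22.1292; exercise value = 23.4000 > continuation, so V_dd = 23.4000 (exercise)
Node u (S = 46): continuation = e^(−0.03)·[0.7343·1.5391 + 0.2657·10.8000] = 3.8811; exercise value = 0.0000 ≤ continuation, so V_u = 3.8811
Node d (S = 28): continuation = e^(−0.03)·[0.7343·10.8000 + 0.2657·23.4000] = 13.7292; exercise value = 15.0000 > continuation, so V_d = 15.0000 (exercise)
Node 0 (S = 40): continuation = e^(−0.03)·[0.7343·3.8811 + 0.2657·15.0000] = 6.6329; exercise value = 3.0000 ≤ continuation, so V_0 = 6.6329

$6.63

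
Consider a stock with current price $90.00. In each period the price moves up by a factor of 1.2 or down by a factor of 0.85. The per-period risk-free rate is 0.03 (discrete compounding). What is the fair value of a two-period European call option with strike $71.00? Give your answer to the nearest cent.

Risk-neutral probability p = (1 + 0.03 − 0.85)/(1.2 − 0.85) = 0.1800/0.3500 = 0.5143
Terminal stock prices: S_uu = 129.6, S_ud = 91.8, S_dd = 65.02
Terminal payoffs (S − K): max(58.6, 0) = 58.6, max(20.8, 0) = 20.8, max(-5.975, 0) = 0
Node u (S = 108): V_u = 1/1.03·[0.5143·58.6000 + 0.4857·20.8000] = 39.0680
Node d (S = 76.5): V_d = 1/1.03·[0.5143·20.8000 + 0.4857·0.0000] = 10.3856
Node 0 (S = 90): V_0 = 1/1.03·[0.5143·39.0680 + 0.4857·10.3856] = 24.4044

$24.40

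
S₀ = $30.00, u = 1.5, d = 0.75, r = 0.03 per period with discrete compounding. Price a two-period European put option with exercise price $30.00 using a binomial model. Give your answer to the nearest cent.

$4.86

Risk-neutral probability p = (1 + 0.03 − 0.75)/(1.5 − 0.75) = 0.2800/0.7500 = 0.3733
Terminal stock prices: S_uu = 67.5, S_ud = 33.75, S_dd = 16.88
Terminal payoffs (K − S): max(-37.5, 0) = 0, max(-3.75, 0) = 0, max(13.12, 0) = 13.12
Node u (S = 45): V_u = 1/1.03·[0.3733·0.0000 + 0.6267·0.0000] = 0.0000
Node d (S = 22.5): V_d = 1/1.03·[0.3733·0.0000 + 0.6267·13.1250] = 7.9854
Node 0 (S = 30): V_0 = 1/1.03·[0.3733·0.0000 + 0.6267·7.9854] = 4.8585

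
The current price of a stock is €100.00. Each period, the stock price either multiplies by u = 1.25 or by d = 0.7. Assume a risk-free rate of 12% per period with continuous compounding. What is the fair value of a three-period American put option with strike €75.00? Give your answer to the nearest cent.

€1.75

Risk-neutral probability p = (e^0.12 − 0.7)/(1.25 − 0.7) = 0.4275/0.5500 = 0.7773
Terminal stock prices: S_uuu = 195.3, S_uud = 109.4, S_udd = 61.25, S_ddd = 34.3
Terminal payoffs (K − S): max(-120.3, 0) = 0, max(-34.38, 0) = 0, max(13.75, 0) = 13.75, max(40.7, 0) = 40.7
Node uu (S = 156.2): continuation = e^(−0.12)·[0.7773·0.0000 + 0.2227·0.0000] = 0.0000; exercise value = 0.0000 ≤ continuation, so V_uu = 0.0000
Node ud (S = 87.5): continuation = e^(−0.12)·[0.7773·0.0000 + 0.2227·13.7500] = 2.7163; exercise value = 0.0000 ≤ continuation, so V_ud = 2.7163
Node dd (S = 49): continuation = e^(−0.12)·[0.7773·13.7500 + 0.2227·40.7000] = 17.5190; exercise value = 26.0000 > continuation, so V_dd = 26.0000 (exercise)
Node u (S = 125): continuation = e^(−0.12)·[0.7773·0.0000 + 0.2227·2.7163] = 0.5366; exercise value = 0.0000 ≤ continuation, so V_u = 0.5366
Node d (S = 70): continuation = e^(−0.12)·[0.7773·2.7163 + 0.2227·26.0000] = 7.0087; exercise value = 5.0000 ≤ continuation, so V_d = 7.0087
Node 0 (S = 100): continuation = e^(−0.12)·[0.7773·0.5366 + 0.2227·7.0087] = 1.7545; exercise value = 0.0000 ≤ continuation, so V_0 = 1.7545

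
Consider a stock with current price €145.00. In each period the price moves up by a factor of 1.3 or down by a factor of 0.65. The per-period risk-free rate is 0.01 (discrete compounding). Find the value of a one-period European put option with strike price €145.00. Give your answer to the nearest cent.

€22.42

Risk-neutral probability p = (1 + 0.01 − 0.65)/(1.3 − 0.65) = 0.3600/0.6500 = 0.5538
Terminal stock prices: S_u = 188.5, S_d = 94.25
Terminal payoffs (K − S): max(-43.5, 0) = 0, max(50.75, 0) = 50.75
Node 0 (S = 145): V_0 = 1/1.01·[0.5538·0.0000 + 0.4462·50.7500] = 22.4181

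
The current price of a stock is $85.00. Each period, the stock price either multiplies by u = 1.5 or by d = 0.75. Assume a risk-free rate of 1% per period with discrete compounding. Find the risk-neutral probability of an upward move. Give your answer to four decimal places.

p = 0.3467

Risk-neutral probability p = (1 + 0.01 − 0.75)/(1.5 − 0.75) = 0.2600/0.7500 = 0.3467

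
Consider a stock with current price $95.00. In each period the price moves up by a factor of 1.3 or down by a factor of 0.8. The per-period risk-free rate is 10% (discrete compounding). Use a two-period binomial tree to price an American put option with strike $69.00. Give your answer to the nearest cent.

Risk-neutral probability p = (1 + 0.1 − 0.8)/(1.3 − 0.8) = 0.3000/0.5000 = 0.6000
Terminal stock prices: S_uu = 160.6, S_ud = 98.8, S_dd = 60.8
Terminal payoffs (K − S): max(-91.55, 0) = 0, max(-29.8, 0) = 0, max(8.2, 0) = 8.2
Node u (S = 123.5): continuation = 1/1.1·[0.6000·0.0000 + 0.4000·0.0000] = 0.0000; exercise value = 0.0000 ≤ continuation, so V_u = 0.0000
Node d (S = 76): continuation = 1/1.1·[0.6000·0.0000 + 0.4000·8.2000] = 2.9818; exercise value = 0.0000 ≤ continuation, so V_d = 2.9818
Node 0 (S = 95): continuation = 1/1.1·[0.6000·0.0000 + 0.4000·2.9818] = 1.0843; exercise value = 0.0000 ≤ continuation, so V_0 = 1.0843

$1.08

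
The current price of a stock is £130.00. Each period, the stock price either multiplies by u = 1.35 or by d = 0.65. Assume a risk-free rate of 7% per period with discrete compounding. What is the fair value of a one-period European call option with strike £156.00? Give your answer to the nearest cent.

Risk-neutral probability p = (1 + 0.07 − 0.65)/(1.35 − 0.65) = 0.4200/0.7000 = 0.6000
Terminal stock prices: S_u = 175.5, S_d = 84.5
Terminal payoffs (S − K): max(19.5, 0) = 19.5, max(-71.5, 0) = 0
Node 0 (S = 130): V_0 = 1/1.07·[0.6000·19.5000 + 0.4000·0.0000] = 10.9346

£10.93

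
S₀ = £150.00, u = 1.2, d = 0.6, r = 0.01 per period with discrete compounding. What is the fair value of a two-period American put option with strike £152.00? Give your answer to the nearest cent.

Risk-neutral probability p = (1 + 0.01 − 0.6)/(1.2 − 0.6) = 0.4100/0.6000 = 0.6833
Terminal stock prices: S_uu = 216, S_ud = 108, S_dd = 54
Terminal payoffs (K − S): max(-64, 0) = 0, max(44, 0) = 44, max(98, 0) = 98
Node u (S = 180): continuation = 1/1.01·[0.6833·0.0000 + 0.3167·44.0000] = 13.7954; exercise value = 0.0000 ≤ continuation, so V_u = 13.7954
Node d (S = 90): continuation = 1/1.01·[0.6833·44.0000 + 0.3167·98.0000] = 60.4950; exercise value = 62.0000 > continuation, so V_d = 62.0000 (exercise)
Node 0 (S = 150): continuation = 1/1.01·[0.6833·13.7954 + 0.3167·62.0000] = 28.7725; exercise value = 2.0000 ≤ continuation, so V_0 = 28.7725

£28.77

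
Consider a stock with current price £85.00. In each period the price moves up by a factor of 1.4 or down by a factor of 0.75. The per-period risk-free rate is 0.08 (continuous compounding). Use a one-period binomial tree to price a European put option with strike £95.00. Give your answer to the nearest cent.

£14.06

Risk-neutral probability p = (e^0.08 − 0.75)/(1.4 − 0.75) = 0.3333/0.6500 = 0.5127
Terminal stock prices: S_u = 119, S_d = 63.75
Terminal payoffs (K − S): max(-24, 0) = 0, max(31.25, 0) = 31.25
Node 0 (S = 85): V_0 = e^(−0.08)·[0.5127·0.0000 + 0.4873·31.2500] = 14.0559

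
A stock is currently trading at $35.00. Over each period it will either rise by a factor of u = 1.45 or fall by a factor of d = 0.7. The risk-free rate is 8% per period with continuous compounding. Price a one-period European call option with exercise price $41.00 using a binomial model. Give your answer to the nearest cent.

$4.60

Risk-neutral probability p = (e^0.08 − 0.7)/(1.45 − 0.7) = 0.3833/0.7500 = 0.5110
Terminal stock prices: S_u = 50.75, S_d = 24.5
Terminal payoffs (S − K): max(9.75, 0) = 9.75, max(-16.5, 0) = 0
Node 0 (S = 35): V_0 = e^(−0.08)·[0.5110·9.7500 + 0.4890·0.0000] = 4.5996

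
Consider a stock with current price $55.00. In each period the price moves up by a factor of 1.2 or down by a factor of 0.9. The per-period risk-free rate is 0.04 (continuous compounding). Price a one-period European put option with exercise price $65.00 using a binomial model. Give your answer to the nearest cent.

$7.90

Risk-neutral probability p = (e^0.04 − 0.9)/(1.2 − 0.9) = 0.1408/0.3000 = 0.4694
Terminal stock prices: S_u = 66, S_d = 49.5
Terminal payoffs (K − S): max(-1, 0) = 0, max(15.5, 0) = 15.5
Node 0 (S = 55): V_0 = e^(−0.04)·[0.4694·0.0000 + 0.5306·15.5000] = 7.9023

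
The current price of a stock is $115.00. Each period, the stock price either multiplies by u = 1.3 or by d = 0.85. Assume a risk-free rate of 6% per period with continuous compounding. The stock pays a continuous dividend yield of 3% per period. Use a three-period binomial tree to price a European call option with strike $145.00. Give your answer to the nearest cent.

$10.67

Per-period risk-free factor R = e^0.06 = 1.0618; dividend-adjusted growth = e^(0.06−0.03) = 1.0305.
Risk-neutral probability p = (1.0305 − 0.85)/(1.3 − 0.85) = 0.1805/0.4500 = 0.4010
Terminal stock prices: S_uuu = 252.7, S_uud = 165.2, S_udd = 108, S_ddd = 70.62
Terminal payoffs (S − K): max(107.7, 0) = 107.7, max(20.2, 0) = 20.2, max(-36.99, 0) = 0, max(-74.38, 0) = 0
Node uu (S = 194.4): V_uu = e^(−0.06)·[0.4010·107.6550 + 0.5990·20.1975] = 52.0502
Node ud (S = 127.1): V_ud = e^(−0.06)·[0.4010·20.1975 + 0.5990·0.0000] = 7.6277
Node dd (S = 83.09): V_dd = e^(−0.06)·[0.4010·0.0000 + 0.5990·0.0000] = 0.0000
Node u (S = 149.5): V_u = e^(−0.06)·[0.4010·52.0502 + 0.5990·7.6277] = 23.9600
Node d (S = 97.75): V_d = e^(−0.06)·[0.4010·7.6277 + 0.5990·0.0000] = 2.8807
Node 0 (S = 115): V_0 = e^(−0.06)·[0.4010·23.9600 + 0.5990·2.8807] = 10.6737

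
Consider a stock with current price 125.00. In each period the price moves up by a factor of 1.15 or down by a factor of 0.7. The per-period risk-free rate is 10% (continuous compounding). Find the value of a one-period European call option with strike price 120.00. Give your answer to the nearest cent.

19.35

Risk-neutral probability p = (e^0.1 − 0.7)/(1.15 − 0.7) = 0.4052/0.4500 = 0.9004
Terminal stock prices: S_u = 143.8, S_d = 87.5
Terminal payoffs (S − K): max(23.75, 0) = 23.75, max(-32.5, 0) = 0
Node 0 (S = 125): V_0 = e^(−0.1)·[0.9004·23.7500 + 0.0996·0.0000] = 19.3491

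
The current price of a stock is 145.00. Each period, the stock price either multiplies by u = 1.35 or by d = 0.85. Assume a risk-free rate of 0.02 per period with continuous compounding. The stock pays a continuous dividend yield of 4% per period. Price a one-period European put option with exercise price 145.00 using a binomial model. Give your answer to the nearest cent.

15.77

Per-period risk-free factor R = e^0.02 = 1.0202; dividend-adjusted growth = e^(0.02−0.04) = 0.9802.
Risk-neutral probability p = (0.9802 − 0.85)/(1.35 − 0.85) = 0.1302/0.5000 = 0.2604
Terminal stock prices: S_u = 195.8, S_d = 123.2
Terminal payoffs (K − S): max(-50.75, 0) = 0, max(21.75, 0) = 21.75
Node 0 (S = 145): V_0 = e^(−0.02)·[0.2604·0.0000 + 0.7396·21.7500] = 15.7678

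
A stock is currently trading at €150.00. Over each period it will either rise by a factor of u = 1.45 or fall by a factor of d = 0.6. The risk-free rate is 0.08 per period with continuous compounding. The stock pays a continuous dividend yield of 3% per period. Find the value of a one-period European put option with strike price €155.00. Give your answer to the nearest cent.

Per-period risk-free factor R = e^0.08 = 1.0833; dividend-adjusted growth = e^(0.08−0.03) = 1.0513.
Risk-neutral probability p = (1.0513 − 0.6)/(1.45 − 0.6) = 0.4513/0.8500 = 0.5309
Terminal stock prices: S_u = 217.5, S_d = 90
Terminal payoffs (K − S): max(-62.5, 0) = 0, max(65, 0) = 65
Node 0 (S = 150): V_0 = e^(−0.08)·[0.5309·0.0000 + 0.4691·65.0000] = 28.1468

€28.15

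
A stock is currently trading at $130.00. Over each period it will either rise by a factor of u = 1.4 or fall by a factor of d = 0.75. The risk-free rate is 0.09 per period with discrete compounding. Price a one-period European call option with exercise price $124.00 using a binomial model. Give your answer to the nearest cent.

$27.83

Risk-neutral probability p = (1 + 0.09 − 0.75)/(1.4 − 0.75) = 0.3400/0.6500 = 0.5231
Terminal stock prices: S_u = 182, S_d = 97.5
Terminal payoffs (S − K): max(58, 0) = 58, max(-26.5, 0) = 0
Node 0 (S = 130): V_0 = 1/1.09·[0.5231·58.0000 + 0.4769·0.0000] = 27.8335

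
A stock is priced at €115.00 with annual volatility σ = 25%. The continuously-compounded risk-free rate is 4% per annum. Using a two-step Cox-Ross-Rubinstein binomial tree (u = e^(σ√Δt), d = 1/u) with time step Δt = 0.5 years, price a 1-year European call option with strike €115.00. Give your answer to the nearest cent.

CRR parameters: u = e^(σ√Δt) = e^(0.25·√0.5) = 1.1934, d = 1/u = 0.8380
Per-period rate: rΔt = 0.04·0.5 = 0.02, so R = e^0.02 = 1.0202
Risk-neutral probability p = (e^0.02 − 0.8380)/(1.1934 − 0.8380) = 0.1822/0.3554 = 0.5128
Terminal stock prices: S_uu = 163.8, S_ud = 115, S_dd = 80.75
Terminal payoffs (S − K): max(48.77, 0) = 48.77, max(0, 0) = 0, max(-34.25, 0) = 0
Node u (S = 137.2): V_u = e^(−0.02)·[0.5128·48.7737 + 0.4872·0.0000] = 24.5141
Node d (S = 96.37): V_d = e^(−0.02)·[0.5128·0.0000 + 0.4872·0.0000] = 0.0000
Node 0 (S = 115): V_0 = e^(−0.02)·[0.5128·24.5141 + 0.4872·0.0000] = 12.3210

€12.32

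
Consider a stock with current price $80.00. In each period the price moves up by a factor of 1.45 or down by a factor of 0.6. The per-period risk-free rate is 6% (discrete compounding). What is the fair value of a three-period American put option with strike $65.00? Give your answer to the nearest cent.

$11.23

Risk-neutral probability p = (1 + 0.06 − 0.6)/(1.45 − 0.6) = 0.4600/0.8500 = 0.5412
Terminal stock prices: S_uuu = 243.9, S_uud = 100.9, S_udd = 41.76, S_ddd = 17.28
Terminal payoffs (K − S): max(-178.9, 0) = 0, max(-35.92, 0) = 0, max(23.24, 0) = 23.24, max(47.72, 0) = 47.72
Node uu (S = 168.2): continuation = 1/1.06·[0.5412·0.0000 + 0.4588·0.0000] = 0.0000; exercise value = 0.0000 ≤ continuation, so V_uu = 0.0000
Node ud (S = 69.6): continuation = 1/1.06·[0.5412·0.0000 + 0.4588·23.2400] = 10.0595; exercise value = 0.0000 ≤ continuation, so V_ud = 10.0595
Node dd (S = 28.8): continuation = 1/1.06·[0.5412·23.2400 + 0.4588·47.7200] = 32.5208; exercise value = 36.2000 > continuation, so V_dd = 36.2000 (exercise)
Node u (S = 116): continuation = 1/1.06·[0.5412·0.0000 + 0.4588·10.0595] = 4.3543; exercise value = 0.0000 ≤ continuation, so V_u = 4.3543
Node d (S = 48): continuation = 1/1.06·[0.5412·10.0595 + 0.4588·36.2000] = 20.8051; exercise value = 17.0000 ≤ continuation, so V_d = 20.8051
Node 0 (S = 80): continuation = 1/1.06·[0.5412·4.3543 + 0.4588·20.8051] = 11.2286; exercise value = 0.0000 ≤ continuation, so V_0 = 11.2286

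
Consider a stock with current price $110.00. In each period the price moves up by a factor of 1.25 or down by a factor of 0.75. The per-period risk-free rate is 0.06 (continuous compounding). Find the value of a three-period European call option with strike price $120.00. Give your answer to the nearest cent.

Risk-neutral probability p = (e^0.06 − 0.75)/(1.25 − 0.75) = 0.3118/0.5000 = 0.6237
Terminal stock prices: S_uuu = 214.8, S_uud = 128.9, S_udd = 77.34, S_ddd = 46.41
Terminal payoffs (S − K): max(94.84, 0) = 94.84, max(8.906, 0) = 8.906, max(-42.66, 0) = 0, max(-73.59, 0) = 0
Node uu (S = 171.9): V_uu = e^(−0.06)·[0.6237·94.8438 + 0.3763·8.9062] = 58.8633
Node ud (S = 103.1): V_ud = e^(−0.06)·[0.6237·8.9062 + 0.3763·0.0000] = 5.2311
Node dd (S = 61.88): V_dd = e^(−0.06)·[0.6237·0.0000 + 0.3763·0.0000] = 0.0000
Node u (S = 137.5): V_u = e^(−0.06)·[0.6237·58.8633 + 0.3763·5.2311] = 36.4275
Node d (S = 82.5): V_d = e^(−0.06)·[0.6237·5.2311 + 0.3763·0.0000] = 3.0725
Node 0 (S = 110): V_0 = e^(−0.06)·[0.6237·36.4275 + 0.3763·3.0725] = 22.4847

$22.48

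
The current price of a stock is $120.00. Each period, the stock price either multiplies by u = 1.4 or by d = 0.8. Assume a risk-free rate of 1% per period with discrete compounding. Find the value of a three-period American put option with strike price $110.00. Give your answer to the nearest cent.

$14.46

Risk-neutral probability p = (1 + 0.01 − 0.8)/(1.4 − 0.8) = 0.2100/0.6000 = 0.3500
Terminal stock prices: S_uuu = 329.3, S_uud = 188.2, S_udd = 107.5, S_ddd = 61.44
Terminal payoffs (K − S): max(-219.3, 0) = 0, max(-78.16, 0) = 0, max(2.48, 0) = 2.48, max(48.56, 0) = 48.56
Node uu (S = 235.2): continuation = 1/1.01·[0.3500·0.0000 + 0.6500·0.0000] = 0.0000; exercise value = 0.0000 ≤ continuation, so V_uu = 0.0000
Node ud (S = 134.4): continuation = 1/1.01·[0.3500·0.0000 + 0.6500·2.4800] = 1.5960; exercise value = 0.0000 ≤ continuation, so V_ud = 1.5960
Node dd (S = 76.8): continuation = 1/1.01·[0.3500·2.4800 + 0.6500·48.5600] = 32.1109; exercise value = 33.2000 > continuation, so V_dd = 33.2000 (exercise)
Node u (S = 168): continuation = 1/1.01·[0.3500·0.0000 + 0.6500·1.5960] = 1.0272; exercise value = 0.0000 ≤ continuation, so V_u = 1.0272
Node d (S = 96): continuation = 1/1.01·[0.3500·1.5960 + 0.6500·33.2000] = 21.9194; exercise value = 14.0000 ≤ continuation, so V_d = 21.9194
Node 0 (S = 120): continuation = 1/1.01·[0.3500·1.0272 + 0.6500·21.9194] = 14.4625; exercise value = 0.0000 ≤ continuation, so V_0 = 14.4625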